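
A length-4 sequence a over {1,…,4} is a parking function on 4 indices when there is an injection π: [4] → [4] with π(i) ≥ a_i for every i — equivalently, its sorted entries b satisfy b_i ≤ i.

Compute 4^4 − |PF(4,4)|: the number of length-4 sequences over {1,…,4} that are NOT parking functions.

Count = 1·5^3 = 1·125 = 125 [KW]
Example (4,3,4,2) → sorted (2,3,4,4): b_1=2>1, not a PF.
So 256 − 125 = 131 fail.

131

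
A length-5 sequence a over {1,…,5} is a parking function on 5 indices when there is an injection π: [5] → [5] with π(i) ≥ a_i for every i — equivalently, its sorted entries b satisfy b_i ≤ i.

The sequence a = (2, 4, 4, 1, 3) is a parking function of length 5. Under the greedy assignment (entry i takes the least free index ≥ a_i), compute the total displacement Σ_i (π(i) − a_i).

1

Σπ(i) = 1+…+5 = 15; Σa = 2+4+4+1+3 = 14; disp = 15−14 = 1.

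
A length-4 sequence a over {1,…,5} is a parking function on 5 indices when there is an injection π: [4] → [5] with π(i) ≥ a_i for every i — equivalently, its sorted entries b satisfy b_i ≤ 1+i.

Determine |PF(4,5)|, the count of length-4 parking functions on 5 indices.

|PF(4,5)| = 2·6^3 = 2 · 216 = 432 [KW]
Example (1,1,2,2) → sorted (1,1,2,2): b_i ≤ 1+i ∀i, a PF.

432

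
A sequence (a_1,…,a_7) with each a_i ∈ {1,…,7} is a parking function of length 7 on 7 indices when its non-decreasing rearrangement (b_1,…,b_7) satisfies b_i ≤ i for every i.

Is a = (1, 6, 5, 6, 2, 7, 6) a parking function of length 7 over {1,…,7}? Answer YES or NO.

Order a: b = (1, 2, 5, 6, 6, 6, 7).
  b_1=1 ≤ 1
  b_2=2 ≤ 2
  b_3=5 > 3
  fails at i=3 ⇒ NO

NO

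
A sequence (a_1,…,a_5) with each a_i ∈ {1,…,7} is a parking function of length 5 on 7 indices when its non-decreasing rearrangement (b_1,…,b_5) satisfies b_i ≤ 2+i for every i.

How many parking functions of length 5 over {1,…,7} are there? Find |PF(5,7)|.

#PF = 3·8^4 = 3·4096 = 12288 [KW]
E.g. (4,4,5,6,2) → sorted (2,4,4,5,6): b_i ≤ 2+i ∀i, a PF.

12288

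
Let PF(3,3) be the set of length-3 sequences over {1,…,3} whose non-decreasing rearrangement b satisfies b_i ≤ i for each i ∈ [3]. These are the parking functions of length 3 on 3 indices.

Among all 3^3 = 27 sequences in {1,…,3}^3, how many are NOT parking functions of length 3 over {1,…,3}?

|PF| = 1·4^2 = 1·16 = 16 [KW]
One tuple (3,3,3) → sorted (3,3,3): b_1=3>1, not a PF.
3^3 − 16 = 27 − 16 = 11

11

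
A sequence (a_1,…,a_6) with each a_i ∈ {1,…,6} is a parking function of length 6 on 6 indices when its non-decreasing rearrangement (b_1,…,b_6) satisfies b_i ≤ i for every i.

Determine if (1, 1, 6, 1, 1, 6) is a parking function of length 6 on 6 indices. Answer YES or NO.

Sorted: b = (1, 1, 1, 1, 6, 6).
  b_1=1 ≤ 1
  b_2=1 ≤ 2
  b_3=1 ≤ 3
  b_4=1 ≤ 4
  b_5=6 > 5
  fails at i=5 ⇒ NO

NO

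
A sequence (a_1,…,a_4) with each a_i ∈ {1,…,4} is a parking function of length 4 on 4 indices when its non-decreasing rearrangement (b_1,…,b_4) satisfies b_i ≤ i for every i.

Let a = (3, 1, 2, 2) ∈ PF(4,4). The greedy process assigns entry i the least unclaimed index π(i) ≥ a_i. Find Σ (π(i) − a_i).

Σπ = 10 ({1..4} each once); Σa = 3+1+2+2 = 8; disp = 10−8 = 2.

2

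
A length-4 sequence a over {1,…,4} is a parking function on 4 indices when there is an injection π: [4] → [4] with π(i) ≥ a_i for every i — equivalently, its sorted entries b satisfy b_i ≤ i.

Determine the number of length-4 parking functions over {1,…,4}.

|PF| = (4+1−4)·(4+1)^{4−1} = 1·125 = 125 (Pollak)
E.g. (3,2,1,2) → sorted (1,2,2,3): b_i ≤ i ∀i, a PF.

125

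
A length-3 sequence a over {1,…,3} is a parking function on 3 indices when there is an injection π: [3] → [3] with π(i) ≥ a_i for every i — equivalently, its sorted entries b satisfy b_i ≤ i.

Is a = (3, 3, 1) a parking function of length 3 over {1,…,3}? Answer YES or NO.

Rearranged: b = (1, 3, 3).
  b_1=1 ≤ 1
  b_2=3 > 2
  fails at i=2 ⇒ NO

NO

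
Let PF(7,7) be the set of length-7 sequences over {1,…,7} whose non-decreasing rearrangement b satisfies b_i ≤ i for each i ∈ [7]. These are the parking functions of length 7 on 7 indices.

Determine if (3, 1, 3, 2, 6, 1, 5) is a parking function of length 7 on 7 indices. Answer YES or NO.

Order a: b = (1, 1, 2, 3, 3, 5, 6).
  b_1=1 ≤ 1
  b_2=1 ≤ 2
  b_3=2 ≤ 3
  b_4=3 ≤ 4
  b_5=3 ≤ 5
  b_6=5 ≤ 6
  b_7=6 ≤ 7
All bounds hold ⇒ YES

YES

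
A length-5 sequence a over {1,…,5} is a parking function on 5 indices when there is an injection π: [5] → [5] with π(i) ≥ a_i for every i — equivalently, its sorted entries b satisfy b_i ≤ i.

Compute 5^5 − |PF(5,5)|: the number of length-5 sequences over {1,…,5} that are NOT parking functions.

Count = 1·6^4 = 1·1296 = 1296 (Konheim–Weiss)
Example (3,5,5,5,1) → sorted (1,3,5,5,5): b_2=3>2, not a PF.
Total 3125; non-PF = 3125−1296 = 1829

1829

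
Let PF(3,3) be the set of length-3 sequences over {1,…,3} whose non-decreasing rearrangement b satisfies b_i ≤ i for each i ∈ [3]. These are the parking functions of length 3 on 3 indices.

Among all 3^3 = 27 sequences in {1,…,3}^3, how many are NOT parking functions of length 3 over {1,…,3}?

|PF| = 1·4^2 = 1 · 16 = 16
One tuple (1,3,3) → sorted (1,3,3): b_2=3>2, not a PF.
So 27 − 16 = 11 fail.

11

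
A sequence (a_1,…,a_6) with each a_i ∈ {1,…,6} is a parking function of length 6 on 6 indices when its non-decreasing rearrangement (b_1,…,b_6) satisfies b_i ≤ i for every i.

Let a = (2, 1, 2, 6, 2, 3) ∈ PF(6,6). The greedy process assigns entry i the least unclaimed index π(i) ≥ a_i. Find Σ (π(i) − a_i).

5

Σπ = 21 ({1..6} each once); Σa = 2+1+2+6+2+3 = 16; disp = 21−16 = 5.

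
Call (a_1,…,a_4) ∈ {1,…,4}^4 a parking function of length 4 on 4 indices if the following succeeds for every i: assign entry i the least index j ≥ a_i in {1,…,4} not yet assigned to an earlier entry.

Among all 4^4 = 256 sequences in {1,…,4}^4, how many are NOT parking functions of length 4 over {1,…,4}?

|PF| = (5−4)·5^(4−1) = 1 · 125 = 125 (Konheim–Weiss)
Check (4,4,3,3) → sorted (3,3,4,4): b_1=3>1, not a PF.
So 256 − 125 = 131 fail.

131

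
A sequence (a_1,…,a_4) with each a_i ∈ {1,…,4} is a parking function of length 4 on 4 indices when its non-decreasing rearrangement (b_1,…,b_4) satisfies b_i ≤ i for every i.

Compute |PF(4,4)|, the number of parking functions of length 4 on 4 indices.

125

#PF = (4−4+1)·(4+1)^(4−1) = 1·125 = 125
One tuple (1,2,3,3) → sorted (1,2,3,3): b_i ≤ i ∀i, a PF.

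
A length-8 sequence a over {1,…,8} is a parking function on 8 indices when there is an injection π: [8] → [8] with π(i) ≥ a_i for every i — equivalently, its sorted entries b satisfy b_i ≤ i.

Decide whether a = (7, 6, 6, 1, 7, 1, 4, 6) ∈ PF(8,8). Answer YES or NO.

NO

Order a: b = (1, 1, 4, 6, 6, 6, 7, 7).
  b_1=1 ≤ 1
  b_2=1 ≤ 2
  b_3=4 > 3
  fails at i=3 ⇒ NO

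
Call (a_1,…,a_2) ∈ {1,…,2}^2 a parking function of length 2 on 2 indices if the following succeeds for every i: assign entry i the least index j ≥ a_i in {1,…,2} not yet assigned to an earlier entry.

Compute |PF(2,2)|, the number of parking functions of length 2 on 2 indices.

Count = 1·3^1 = 1 · 3 = 3 [KW]
Example (1,2) → sorted (1,2): b_i ≤ i ∀i, a PF.

3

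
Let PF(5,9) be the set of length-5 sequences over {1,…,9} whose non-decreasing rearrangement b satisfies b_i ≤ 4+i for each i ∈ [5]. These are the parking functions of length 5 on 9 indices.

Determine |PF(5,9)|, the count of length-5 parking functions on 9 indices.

#PF = (9+1−5)·(9+1)^{5−1} = 5 · 10000 = 50000 (Pollak)
Check (6,4,2,7,1) → sorted (1,2,4,6,7): b_i ≤ 4+i ∀i, a PF.

50000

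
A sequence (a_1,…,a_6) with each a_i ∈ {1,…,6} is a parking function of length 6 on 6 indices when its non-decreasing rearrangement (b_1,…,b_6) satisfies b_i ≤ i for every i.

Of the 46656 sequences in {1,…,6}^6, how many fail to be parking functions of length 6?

|PF(6,6)| = (6+1−6)·(6+1)^{6−1} = 1 · 16807 = 16807 [KW]
Check (6,4,5,4,6,4) → sorted (4,4,4,5,6,6): b_1=4>1, not a PF.
So 46656 − 16807 = 29849 fail.

29849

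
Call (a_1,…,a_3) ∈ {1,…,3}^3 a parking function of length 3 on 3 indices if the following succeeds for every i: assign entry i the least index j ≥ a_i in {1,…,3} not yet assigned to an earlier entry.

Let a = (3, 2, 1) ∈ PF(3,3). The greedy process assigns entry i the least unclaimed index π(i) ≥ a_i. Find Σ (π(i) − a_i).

0

Σπ = 6 ({1..3} each once); Σa = 3+2+1 = 6; disp = 6−6 = 0.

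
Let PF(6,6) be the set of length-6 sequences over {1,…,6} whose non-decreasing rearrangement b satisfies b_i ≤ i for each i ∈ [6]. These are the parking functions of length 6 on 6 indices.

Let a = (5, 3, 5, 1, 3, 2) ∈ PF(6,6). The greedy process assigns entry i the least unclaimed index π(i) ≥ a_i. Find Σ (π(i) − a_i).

2

Σπ(i) = 1+…+6 = 21; Σa = 5+3+5+1+3+2 = 19; disp = 21−19 = 2.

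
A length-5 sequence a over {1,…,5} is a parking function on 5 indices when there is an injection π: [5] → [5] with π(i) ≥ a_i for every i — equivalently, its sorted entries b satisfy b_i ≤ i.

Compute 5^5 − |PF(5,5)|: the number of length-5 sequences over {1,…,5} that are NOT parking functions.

|PF(5,5)| = (6−5)·6^(5−1) = 1×1296 = 1296 (Konheim–Weiss)
One tuple (5,3,5,5,4) → sorted (3,4,5,5,5): b_1=3>1, not a PF.
So 3125 − 1296 = 1829 fail.

1829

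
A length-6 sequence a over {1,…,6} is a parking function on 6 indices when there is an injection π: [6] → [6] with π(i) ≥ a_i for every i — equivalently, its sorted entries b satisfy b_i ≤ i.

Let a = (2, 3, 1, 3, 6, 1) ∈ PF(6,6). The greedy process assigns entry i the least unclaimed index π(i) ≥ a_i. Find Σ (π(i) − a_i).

5

Σπ = 6·7/2 = 21 (π permutes [6]); Σa = 2+3+1+3+6+1 = 16; disp = 21−16 = 5.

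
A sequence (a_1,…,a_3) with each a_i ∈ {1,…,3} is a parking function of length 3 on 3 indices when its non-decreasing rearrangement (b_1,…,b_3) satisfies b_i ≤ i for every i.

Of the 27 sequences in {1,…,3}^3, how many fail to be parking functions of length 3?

|PF(3,3)| = 1·4^2 = 1 · 16 = 16 (Pollak)
E.g. (2,2,3) → sorted (2,2,3): b_1=2>1, not a PF.
3^3 − 16 = 27 − 16 = 11

11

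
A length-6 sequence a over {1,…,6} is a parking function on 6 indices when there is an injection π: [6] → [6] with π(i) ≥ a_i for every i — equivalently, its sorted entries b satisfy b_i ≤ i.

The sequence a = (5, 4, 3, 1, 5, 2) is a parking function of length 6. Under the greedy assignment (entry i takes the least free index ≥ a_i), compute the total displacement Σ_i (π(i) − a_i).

Σπ = 21 ({1..6} each once); Σa = 5+4+3+1+5+2 = 20; disp = 21−20 = 1.

1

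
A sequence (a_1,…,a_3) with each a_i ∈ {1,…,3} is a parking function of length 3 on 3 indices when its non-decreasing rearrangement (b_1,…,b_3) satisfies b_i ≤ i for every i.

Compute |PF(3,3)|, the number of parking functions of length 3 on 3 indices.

16

#PF = (4−3)·4^(3−1) = 1×16 = 16 (Konheim–Weiss)
One tuple (1,1,2) → sorted (1,1,2): b_i ≤ i ∀i, a PF.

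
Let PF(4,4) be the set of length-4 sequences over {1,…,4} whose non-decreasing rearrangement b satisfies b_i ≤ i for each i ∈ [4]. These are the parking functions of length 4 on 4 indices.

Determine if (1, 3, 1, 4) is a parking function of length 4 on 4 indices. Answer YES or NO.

YES

Order a: b = (1, 1, 3, 4).
  b_1=1 ≤ 1
  b_2=1 ≤ 2
  b_3=3 ≤ 3
  b_4=4 ≤ 4
All bounds hold ⇒ YES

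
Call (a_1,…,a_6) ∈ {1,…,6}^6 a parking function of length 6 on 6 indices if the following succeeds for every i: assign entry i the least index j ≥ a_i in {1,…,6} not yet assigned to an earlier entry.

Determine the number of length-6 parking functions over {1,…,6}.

|PF| = 1·7^5 = 1×16807 = 16807 (Pollak)
Example (5,4,6,1,2,3) → sorted (1,2,3,4,5,6): b_i ≤ i ∀i, a PF.

16807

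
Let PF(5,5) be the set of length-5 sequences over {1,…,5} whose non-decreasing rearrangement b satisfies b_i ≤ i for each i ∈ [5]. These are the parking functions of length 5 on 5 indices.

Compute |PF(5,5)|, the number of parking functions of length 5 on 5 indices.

1296

|PF(5,5)| = 1·6^4 = 1×1296 = 1296 [KW]
Check (3,2,2,5,1) → sorted (1,2,2,3,5): b_i ≤ i ∀i, a PF.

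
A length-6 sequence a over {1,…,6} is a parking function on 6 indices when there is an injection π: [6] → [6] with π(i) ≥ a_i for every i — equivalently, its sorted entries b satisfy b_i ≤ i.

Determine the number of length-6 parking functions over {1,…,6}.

|PF| = 1·7^5 = 1 · 16807 = 16807 [KW]
Example (2,4,3,5,5,1) → sorted (1,2,3,4,5,5): b_i ≤ i ∀i, a PF.

16807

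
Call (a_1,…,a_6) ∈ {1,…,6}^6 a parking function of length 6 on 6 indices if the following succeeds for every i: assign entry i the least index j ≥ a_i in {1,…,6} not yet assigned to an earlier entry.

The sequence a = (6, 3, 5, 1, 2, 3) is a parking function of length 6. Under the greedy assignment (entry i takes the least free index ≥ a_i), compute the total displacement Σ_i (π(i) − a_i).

1

Σπ = 21 ({1..6} each once); Σa = 6+3+5+1+2+3 = 20; disp = 21−20 = 1.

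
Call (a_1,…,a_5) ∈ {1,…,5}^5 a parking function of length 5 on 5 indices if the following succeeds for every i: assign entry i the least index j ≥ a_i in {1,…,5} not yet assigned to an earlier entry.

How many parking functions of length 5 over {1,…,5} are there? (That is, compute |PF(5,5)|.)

Count = (5+1−5)·(5+1)^{5−1} = 1×1296 = 1296 (Pollak)
E.g. (2,5,1,3,4) → sorted (1,2,3,4,5): b_i ≤ i ∀i, a PF.

1296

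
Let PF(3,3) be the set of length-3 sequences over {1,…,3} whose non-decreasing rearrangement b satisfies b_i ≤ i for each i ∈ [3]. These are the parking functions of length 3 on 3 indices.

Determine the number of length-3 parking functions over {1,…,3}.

Count = (3+1−3)·(3+1)^{3−1} = 1×16 = 16 (Konheim–Weiss)
E.g. (3,1,2) → sorted (1,2,3): b_i ≤ i ∀i, a PF.

16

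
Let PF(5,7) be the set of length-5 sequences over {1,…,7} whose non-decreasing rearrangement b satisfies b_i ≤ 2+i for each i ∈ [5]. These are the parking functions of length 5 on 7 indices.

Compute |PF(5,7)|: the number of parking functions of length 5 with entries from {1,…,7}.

12288

|PF| = (7+1−5)·(7+1)^{5−1} = 3·4096 = 12288 [KW]
One tuple (3,1,3,7,2) → sorted (1,2,3,3,7): b_i ≤ 2+i ∀i, a PF.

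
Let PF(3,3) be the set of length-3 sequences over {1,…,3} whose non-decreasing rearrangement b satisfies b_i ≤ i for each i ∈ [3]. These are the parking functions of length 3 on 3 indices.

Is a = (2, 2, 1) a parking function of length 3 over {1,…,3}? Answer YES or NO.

YES

Sorted: b = (1, 2, 2).
  b_1=1 ≤ 1
  b_2=2 ≤ 2
  b_3=2 ≤ 3
All bounds hold ⇒ YES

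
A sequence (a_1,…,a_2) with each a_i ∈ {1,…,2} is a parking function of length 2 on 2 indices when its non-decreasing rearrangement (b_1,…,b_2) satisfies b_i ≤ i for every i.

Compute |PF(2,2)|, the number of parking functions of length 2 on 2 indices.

Count = 1·3^1 = 1 · 3 = 3 [KW]
E.g. (1,2) → sorted (1,2): b_i ≤ i ∀i, a PF.

3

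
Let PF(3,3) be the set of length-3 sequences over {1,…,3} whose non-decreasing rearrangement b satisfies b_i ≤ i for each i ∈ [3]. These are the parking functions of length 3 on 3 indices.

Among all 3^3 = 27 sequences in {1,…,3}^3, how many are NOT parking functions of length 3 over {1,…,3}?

|PF| = 1·4^2 = 1·16 = 16
One tuple (3,1,3) → sorted (1,3,3): b_2=3>2, not a PF.
Total 27; non-PF = 27−16 = 11

11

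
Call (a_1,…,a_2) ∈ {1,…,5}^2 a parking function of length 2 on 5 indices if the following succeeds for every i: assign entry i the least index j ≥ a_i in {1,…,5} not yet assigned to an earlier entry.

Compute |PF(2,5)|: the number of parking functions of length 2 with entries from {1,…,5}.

24

Count = (6−2)·6^(2−1) = 4×6 = 24
One tuple (1,1) → sorted (1,1): b_i ≤ 3+i ∀i, a PF.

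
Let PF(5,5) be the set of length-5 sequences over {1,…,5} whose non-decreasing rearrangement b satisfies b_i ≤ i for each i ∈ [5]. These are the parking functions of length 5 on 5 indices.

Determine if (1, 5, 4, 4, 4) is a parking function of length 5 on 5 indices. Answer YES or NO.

NO

Order a: b = (1, 4, 4, 4, 5).
  b_1=1 ≤ 1
  b_2=4 > 2
  fails at i=2 ⇒ NO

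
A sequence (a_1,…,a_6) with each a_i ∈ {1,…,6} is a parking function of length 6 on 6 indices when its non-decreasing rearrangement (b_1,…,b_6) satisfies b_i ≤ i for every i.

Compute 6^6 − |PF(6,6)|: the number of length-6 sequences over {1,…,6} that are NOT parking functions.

29849

|PF| = (6−6+1)·(6+1)^(6−1) = 1 · 16807 = 16807 (Pollak)
Check (4,6,1,4,6,4) → sorted (1,4,4,4,6,6): b_2=4>2, not a PF.
6^6 − 16807 = 46656 − 16807 = 29849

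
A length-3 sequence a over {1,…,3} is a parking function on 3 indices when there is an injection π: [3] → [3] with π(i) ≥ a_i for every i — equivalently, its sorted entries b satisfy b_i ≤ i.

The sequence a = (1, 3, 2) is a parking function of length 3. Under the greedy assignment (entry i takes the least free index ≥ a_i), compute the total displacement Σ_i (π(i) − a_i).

Σπ = 6 ({1..3} each once); Σa = 1+3+2 = 6; disp = 6−6 = 0.

0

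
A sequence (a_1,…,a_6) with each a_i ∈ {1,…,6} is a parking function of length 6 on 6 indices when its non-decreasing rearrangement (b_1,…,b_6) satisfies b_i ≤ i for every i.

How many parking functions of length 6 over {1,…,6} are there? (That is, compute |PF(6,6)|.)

16807

#PF = (6+1−6)·(6+1)^{6−1} = 1·16807 = 16807 [KW]
Example (2,2,1,1,3,4) → sorted (1,1,2,2,3,4): b_i ≤ i ∀i, a PF.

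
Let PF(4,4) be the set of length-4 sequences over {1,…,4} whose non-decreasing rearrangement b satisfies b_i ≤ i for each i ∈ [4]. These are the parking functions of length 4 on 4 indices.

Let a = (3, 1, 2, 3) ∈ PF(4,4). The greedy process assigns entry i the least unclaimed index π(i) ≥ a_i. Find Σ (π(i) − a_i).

1

Σπ(i) = 1+…+4 = 10; Σa = 3+1+2+3 = 9; disp = 10−9 = 1.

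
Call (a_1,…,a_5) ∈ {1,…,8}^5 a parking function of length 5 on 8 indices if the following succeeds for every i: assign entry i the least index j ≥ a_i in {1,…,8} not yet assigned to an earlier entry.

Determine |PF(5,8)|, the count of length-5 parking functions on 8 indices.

|PF| = (8+1−5)·(8+1)^{5−1} = 4 · 6561 = 26244 (Konheim–Weiss)
One tuple (6,1,8,1,4) → sorted (1,1,4,6,8): b_i ≤ 3+i ∀i, a PF.

26244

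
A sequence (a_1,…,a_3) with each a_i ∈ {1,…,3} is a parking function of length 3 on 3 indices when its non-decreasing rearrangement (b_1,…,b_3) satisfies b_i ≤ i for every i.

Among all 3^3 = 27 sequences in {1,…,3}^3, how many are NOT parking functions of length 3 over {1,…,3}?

11

|PF| = 1·4^2 = 1×16 = 16 (Pollak)
Check (2,3,2) → sorted (2,2,3): b_1=2>1, not a PF.
3^3 − 16 = 27 − 16 = 11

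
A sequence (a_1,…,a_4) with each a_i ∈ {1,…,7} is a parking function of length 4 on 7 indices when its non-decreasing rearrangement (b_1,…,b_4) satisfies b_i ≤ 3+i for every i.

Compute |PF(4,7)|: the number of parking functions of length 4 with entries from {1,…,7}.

Count = (7+1−4)·(7+1)^{4−1} = 4×512 = 2048
Check (2,6,7,4) → sorted (2,4,6,7): b_i ≤ 3+i ∀i, a PF.

2048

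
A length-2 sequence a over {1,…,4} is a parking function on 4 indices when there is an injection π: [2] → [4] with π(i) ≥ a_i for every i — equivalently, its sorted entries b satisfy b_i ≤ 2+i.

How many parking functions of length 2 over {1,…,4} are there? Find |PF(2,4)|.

Count = (4−2+1)·(4+1)^(2−1) = 3·5 = 15
E.g. (1,4) → sorted (1,4): b_i ≤ 2+i ∀i, a PF.

15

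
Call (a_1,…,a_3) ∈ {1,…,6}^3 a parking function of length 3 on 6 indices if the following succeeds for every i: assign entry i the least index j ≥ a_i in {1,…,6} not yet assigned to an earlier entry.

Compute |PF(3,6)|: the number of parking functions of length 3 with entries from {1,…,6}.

|PF| = (7−3)·7^(3−1) = 4×49 = 196
E.g. (4,4,4) → sorted (4,4,4): b_i ≤ 3+i ∀i, a PF.

196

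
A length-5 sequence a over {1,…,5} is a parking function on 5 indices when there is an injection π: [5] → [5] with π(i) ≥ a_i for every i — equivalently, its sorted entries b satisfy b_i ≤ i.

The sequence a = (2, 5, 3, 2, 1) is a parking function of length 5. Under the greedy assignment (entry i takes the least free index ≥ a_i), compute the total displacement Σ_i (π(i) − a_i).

2

Σπ = 5·6/2 = 15 (π permutes [5]); Σa = 2+5+3+2+1 = 13; disp = 15−13 = 2.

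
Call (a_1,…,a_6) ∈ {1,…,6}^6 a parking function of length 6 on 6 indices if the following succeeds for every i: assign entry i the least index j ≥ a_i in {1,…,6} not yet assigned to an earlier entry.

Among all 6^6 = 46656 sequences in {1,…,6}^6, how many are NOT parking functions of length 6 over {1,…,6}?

Count = (7−6)·7^(6−1) = 1×16807 = 16807 (Konheim–Weiss)
E.g. (6,5,6,6,3,4) → sorted (3,4,5,6,6,6): b_1=3>1, not a PF.
So 46656 − 16807 = 29849 fail.

29849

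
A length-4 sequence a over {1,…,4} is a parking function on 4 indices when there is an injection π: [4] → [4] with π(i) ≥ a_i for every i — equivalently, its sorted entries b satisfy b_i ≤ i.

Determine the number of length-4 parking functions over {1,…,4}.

|PF(4,4)| = (5−4)·5^(4−1) = 1·125 = 125 (Pollak)
E.g. (2,2,1,3) → sorted (1,2,2,3): b_i ≤ i ∀i, a PF.

125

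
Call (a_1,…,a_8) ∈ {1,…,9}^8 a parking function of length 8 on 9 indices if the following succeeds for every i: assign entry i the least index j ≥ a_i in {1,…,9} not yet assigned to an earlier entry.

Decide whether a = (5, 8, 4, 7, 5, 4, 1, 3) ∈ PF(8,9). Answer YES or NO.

Sorted: b = (1, 3, 4, 4, 5, 5, 7, 8).
  b_1=1 ≤ 2
  b_2=3 ≤ 3
  b_3=4 ≤ 4
  b_4=4 ≤ 5
  b_5=5 ≤ 6
  b_6=5 ≤ 7
  b_7=7 ≤ 8
  b_8=8 ≤ 9
All bounds hold ⇒ YES

YES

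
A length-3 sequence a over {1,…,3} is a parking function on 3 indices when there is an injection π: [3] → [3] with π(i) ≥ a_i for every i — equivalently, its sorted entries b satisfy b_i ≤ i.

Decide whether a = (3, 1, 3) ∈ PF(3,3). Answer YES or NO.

Order a: b = (1, 3, 3).
  b_1=1 ≤ 1
  b_2=3 > 2
  fails at i=2 ⇒ NO

NO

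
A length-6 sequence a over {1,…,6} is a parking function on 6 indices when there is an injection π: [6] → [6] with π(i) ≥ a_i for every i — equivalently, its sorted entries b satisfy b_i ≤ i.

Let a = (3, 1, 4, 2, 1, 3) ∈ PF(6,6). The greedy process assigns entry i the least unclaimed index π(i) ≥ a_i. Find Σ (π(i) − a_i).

Σπ = 6·7/2 = 21 (π permutes [6]); Σa = 3+1+4+2+1+3 = 14; disp = 21−14 = 7.

7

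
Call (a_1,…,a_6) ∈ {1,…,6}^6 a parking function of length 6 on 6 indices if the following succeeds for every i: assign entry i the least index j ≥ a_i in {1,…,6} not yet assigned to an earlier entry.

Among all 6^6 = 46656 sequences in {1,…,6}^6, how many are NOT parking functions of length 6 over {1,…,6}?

29849

|PF(6,6)| = (7−6)·7^(6−1) = 1·16807 = 16807
One tuple (6,4,2,6,1,5) → sorted (1,2,4,5,6,6): b_3=4>3, not a PF.
So 46656 − 16807 = 29849 fail.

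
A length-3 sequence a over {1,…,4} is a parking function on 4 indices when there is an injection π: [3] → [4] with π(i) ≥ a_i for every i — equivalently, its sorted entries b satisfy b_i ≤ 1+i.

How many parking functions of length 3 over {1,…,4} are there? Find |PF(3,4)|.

50

Count = (5−3)·5^(3−1) = 2 · 25 = 50 [KW]
Example (4,1,3) → sorted (1,3,4): b_i ≤ 1+i ∀i, a PF.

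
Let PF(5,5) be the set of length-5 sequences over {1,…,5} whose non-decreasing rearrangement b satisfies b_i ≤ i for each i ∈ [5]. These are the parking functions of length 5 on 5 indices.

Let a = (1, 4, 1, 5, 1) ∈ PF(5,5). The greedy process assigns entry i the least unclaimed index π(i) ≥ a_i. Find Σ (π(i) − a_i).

Σπ = 15 ({1..5} each once); Σa = 1+4+1+5+1 = 12; disp = 15−12 = 3.

3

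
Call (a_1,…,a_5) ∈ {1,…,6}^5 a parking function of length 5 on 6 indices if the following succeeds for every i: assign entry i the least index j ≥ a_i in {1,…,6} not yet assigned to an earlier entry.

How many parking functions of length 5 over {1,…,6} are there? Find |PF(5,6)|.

#PF = (7−5)·7^(5−1) = 2×2401 = 4802 [KW]
Example (1,3,2,4,4) → sorted (1,2,3,4,4): b_i ≤ 1+i ∀i, a PF.

4802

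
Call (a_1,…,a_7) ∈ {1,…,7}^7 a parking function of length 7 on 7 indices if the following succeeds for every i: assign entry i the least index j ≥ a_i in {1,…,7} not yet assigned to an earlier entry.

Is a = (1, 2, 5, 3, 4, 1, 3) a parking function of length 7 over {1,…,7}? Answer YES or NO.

YES

Order a: b = (1, 1, 2, 3, 3, 4, 5).
  b_1=1 ≤ 1
  b_2=1 ≤ 2
  b_3=2 ≤ 3
  b_4=3 ≤ 4
  b_5=3 ≤ 5
  b_6=4 ≤ 6
  b_7=5 ≤ 7
All bounds hold ⇒ YES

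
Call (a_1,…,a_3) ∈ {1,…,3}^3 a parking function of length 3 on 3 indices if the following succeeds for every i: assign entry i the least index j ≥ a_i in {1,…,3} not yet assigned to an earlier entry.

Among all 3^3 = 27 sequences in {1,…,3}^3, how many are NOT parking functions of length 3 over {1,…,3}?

#PF = (3+1−3)·(3+1)^{3−1} = 1×16 = 16 [KW]
E.g. (3,2,3) → sorted (2,3,3): b_1=2>1, not a PF.
So 27 − 16 = 11 fail.

11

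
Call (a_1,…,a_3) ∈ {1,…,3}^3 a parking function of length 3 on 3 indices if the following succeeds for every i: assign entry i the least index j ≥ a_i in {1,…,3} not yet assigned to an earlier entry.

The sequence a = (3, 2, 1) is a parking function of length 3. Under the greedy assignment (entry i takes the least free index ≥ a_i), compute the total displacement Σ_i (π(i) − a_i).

0

Σπ = 3·4/2 = 6 (π permutes [3]); Σa = 3+2+1 = 6; disp = 6−6 = 0.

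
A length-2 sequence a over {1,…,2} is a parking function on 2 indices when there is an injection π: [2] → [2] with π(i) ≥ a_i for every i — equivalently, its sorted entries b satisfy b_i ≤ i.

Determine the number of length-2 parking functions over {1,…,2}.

3

|PF| = 1·3^1 = 1×3 = 3
Check (1,2) → sorted (1,2): b_i ≤ i ∀i, a PF.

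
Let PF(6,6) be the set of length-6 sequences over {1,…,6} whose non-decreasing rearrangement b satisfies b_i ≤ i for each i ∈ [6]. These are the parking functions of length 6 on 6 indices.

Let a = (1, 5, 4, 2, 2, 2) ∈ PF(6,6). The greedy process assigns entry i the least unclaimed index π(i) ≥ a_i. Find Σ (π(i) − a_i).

5

Σπ(i) = 1+…+6 = 21; Σa = 1+5+4+2+2+2 = 16; disp = 21−16 = 5.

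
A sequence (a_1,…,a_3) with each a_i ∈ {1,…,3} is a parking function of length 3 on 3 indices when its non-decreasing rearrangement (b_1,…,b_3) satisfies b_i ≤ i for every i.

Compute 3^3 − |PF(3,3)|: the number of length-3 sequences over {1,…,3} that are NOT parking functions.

#PF = (3−3+1)·(3+1)^(3−1) = 1·16 = 16
One tuple (3,3,2) → sorted (2,3,3): b_1=2>1, not a PF.
So 27 − 16 = 11 fail.

11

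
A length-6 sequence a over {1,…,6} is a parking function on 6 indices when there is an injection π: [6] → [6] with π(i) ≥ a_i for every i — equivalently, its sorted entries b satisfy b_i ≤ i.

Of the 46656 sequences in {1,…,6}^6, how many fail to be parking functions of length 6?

29849

|PF(6,6)| = (6−6+1)·(6+1)^(6−1) = 1 · 16807 = 16807 (Konheim–Weiss)
One tuple (6,3,3,6,4,6) → sorted (3,3,4,6,6,6): b_1=3>1, not a PF.
Total 46656; non-PF = 46656−16807 = 29849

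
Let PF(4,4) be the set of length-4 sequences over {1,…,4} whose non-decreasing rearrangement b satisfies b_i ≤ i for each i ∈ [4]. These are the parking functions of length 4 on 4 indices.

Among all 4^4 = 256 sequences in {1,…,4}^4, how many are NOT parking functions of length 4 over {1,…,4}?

#PF = (4−4+1)·(4+1)^(4−1) = 1 · 125 = 125
One tuple (1,4,2,4) → sorted (1,2,4,4): b_3=4>3, not a PF.
4^4 − 125 = 256 − 125 = 131

131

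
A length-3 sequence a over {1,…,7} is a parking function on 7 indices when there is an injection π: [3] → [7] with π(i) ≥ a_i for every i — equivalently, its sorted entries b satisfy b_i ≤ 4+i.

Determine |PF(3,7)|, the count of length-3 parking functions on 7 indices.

320

Count = (7−3+1)·(7+1)^(3−1) = 5·64 = 320
Check (6,3,5) → sorted (3,5,6): b_i ≤ 4+i ∀i, a PF.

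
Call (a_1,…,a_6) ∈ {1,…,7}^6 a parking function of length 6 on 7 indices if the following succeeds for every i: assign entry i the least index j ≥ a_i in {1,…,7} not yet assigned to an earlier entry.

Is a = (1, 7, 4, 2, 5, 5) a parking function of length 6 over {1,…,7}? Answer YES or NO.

YES

Sorted: b = (1, 2, 4, 5, 5, 7).
  b_1=1 ≤ 2
  b_2=2 ≤ 3
  b_3=4 ≤ 4
  b_4=5 ≤ 5
  b_5=5 ≤ 6
  b_6=7 ≤ 7
All bounds hold ⇒ YES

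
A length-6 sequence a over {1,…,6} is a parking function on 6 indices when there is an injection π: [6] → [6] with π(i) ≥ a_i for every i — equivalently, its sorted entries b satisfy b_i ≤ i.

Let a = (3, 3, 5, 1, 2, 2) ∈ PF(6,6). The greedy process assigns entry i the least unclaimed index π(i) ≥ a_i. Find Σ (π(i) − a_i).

Σπ(i) = 1+…+6 = 21; Σa = 3+3+5+1+2+2 = 16; disp = 21−16 = 5.

5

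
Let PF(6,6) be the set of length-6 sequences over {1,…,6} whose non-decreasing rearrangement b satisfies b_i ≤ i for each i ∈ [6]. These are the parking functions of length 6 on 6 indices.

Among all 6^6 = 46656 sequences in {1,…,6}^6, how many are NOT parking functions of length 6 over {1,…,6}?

29849

#PF = 1·7^5 = 1 · 16807 = 16807 (Pollak)
E.g. (5,5,2,2,2,2) → sorted (2,2,2,2,5,5): b_1=2>1, not a PF.
So 46656 − 16807 = 29849 fail.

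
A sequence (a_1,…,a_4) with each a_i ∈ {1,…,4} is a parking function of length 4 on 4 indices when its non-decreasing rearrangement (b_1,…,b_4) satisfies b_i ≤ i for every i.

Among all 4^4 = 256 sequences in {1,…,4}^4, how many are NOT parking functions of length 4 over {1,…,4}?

131

|PF| = 1·5^3 = 1·125 = 125 (Pollak)
Check (3,4,4,3) → sorted (3,3,4,4): b_1=3>1, not a PF.
So 256 − 125 = 131 fail.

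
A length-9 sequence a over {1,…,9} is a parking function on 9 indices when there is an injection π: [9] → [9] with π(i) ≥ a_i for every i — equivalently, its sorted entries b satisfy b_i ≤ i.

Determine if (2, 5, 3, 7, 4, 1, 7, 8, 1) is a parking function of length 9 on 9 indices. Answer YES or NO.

Sorted: b = (1, 1, 2, 3, 4, 5, 7, 7, 8).
  b_1=1 ≤ 1
  b_2=1 ≤ 2
  b_3=2 ≤ 3
  b_4=3 ≤ 4
  b_5=4 ≤ 5
  b_6=5 ≤ 6
  b_7=7 ≤ 7
  b_8=7 ≤ 8
  b_9=8 ≤ 9
All bounds hold ⇒ YES

YES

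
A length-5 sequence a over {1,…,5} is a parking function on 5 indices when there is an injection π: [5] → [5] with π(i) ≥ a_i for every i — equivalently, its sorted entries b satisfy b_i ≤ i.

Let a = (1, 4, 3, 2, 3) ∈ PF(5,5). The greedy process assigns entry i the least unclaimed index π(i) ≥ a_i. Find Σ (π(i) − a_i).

Σπ(i) = 1+…+5 = 15; Σa = 1+4+3+2+3 = 13; disp = 15−13 = 2.

2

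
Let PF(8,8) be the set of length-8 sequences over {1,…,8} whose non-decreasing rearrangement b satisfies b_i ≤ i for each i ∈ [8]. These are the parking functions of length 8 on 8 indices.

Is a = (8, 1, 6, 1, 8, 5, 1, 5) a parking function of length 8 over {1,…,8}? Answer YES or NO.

NO

Rearranged: b = (1, 1, 1, 5, 5, 6, 8, 8).
  b_1=1 ≤ 1
  b_2=1 ≤ 2
  b_3=1 ≤ 3
  b_4=5 > 4
  fails at i=4 ⇒ NO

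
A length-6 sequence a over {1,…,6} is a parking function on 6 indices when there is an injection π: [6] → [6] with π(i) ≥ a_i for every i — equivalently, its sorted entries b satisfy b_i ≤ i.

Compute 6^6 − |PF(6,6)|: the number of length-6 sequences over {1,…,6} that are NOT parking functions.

29849

#PF = (6+1−6)·(6+1)^{6−1} = 1×16807 = 16807 (Konheim–Weiss)
E.g. (6,3,1,4,4,5) → sorted (1,3,4,4,5,6): b_2=3>2, not a PF.
6^6 − 16807 = 46656 − 16807 = 29849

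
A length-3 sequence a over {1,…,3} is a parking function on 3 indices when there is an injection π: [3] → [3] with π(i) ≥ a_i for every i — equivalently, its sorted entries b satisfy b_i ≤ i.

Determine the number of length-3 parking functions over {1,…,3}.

16

|PF(3,3)| = (4−3)·4^(3−1) = 1×16 = 16 (Pollak)
E.g. (3,2,1) → sorted (1,2,3): b_i ≤ i ∀i, a PF.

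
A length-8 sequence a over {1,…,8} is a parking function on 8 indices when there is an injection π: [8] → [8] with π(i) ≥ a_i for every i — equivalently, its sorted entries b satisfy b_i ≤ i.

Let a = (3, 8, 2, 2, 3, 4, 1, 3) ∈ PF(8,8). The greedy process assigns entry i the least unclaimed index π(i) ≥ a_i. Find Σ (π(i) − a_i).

Σπ(i) = 1+…+8 = 36; Σa = 3+8+2+2+3+4+1+3 = 26; disp = 36−26 = 10.

10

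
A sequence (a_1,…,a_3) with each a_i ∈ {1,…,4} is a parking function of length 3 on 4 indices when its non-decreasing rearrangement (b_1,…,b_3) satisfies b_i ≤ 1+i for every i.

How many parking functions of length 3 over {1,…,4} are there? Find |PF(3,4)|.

#PF = (4−3+1)·(4+1)^(3−1) = 2 · 25 = 50 [KW]
E.g. (1,4,1) → sorted (1,1,4): b_i ≤ 1+i ∀i, a PF.

50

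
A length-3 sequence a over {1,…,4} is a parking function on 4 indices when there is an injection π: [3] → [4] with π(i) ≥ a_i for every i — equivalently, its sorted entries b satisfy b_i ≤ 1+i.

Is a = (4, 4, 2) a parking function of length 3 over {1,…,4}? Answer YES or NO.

Sorted: b = (2, 4, 4).
  b_1=2 ≤ 2
  b_2=4 > 3
  fails at i=2 ⇒ NO

NO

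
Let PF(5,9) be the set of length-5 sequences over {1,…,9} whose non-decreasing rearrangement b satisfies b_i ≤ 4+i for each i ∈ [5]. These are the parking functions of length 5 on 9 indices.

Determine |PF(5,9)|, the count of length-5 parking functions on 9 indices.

|PF| = (9+1−5)·(9+1)^{5−1} = 5×10000 = 50000 (Konheim–Weiss)
Check (9,3,5,8,5) → sorted (3,5,5,8,9): b_i ≤ 4+i ∀i, a PF.

50000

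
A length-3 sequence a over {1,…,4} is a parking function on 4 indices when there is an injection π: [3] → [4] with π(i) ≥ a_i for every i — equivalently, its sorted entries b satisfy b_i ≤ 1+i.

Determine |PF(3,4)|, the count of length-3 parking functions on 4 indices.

50

#PF = (4−3+1)·(4+1)^(3−1) = 2×25 = 50 [KW]
Example (3,3,1) → sorted (1,3,3): b_i ≤ 1+i ∀i, a PF.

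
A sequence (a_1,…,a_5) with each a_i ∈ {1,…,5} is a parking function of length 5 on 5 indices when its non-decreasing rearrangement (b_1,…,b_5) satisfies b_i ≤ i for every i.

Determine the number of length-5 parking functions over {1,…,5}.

1296

|PF(5,5)| = 1·6^4 = 1×1296 = 1296 (Konheim–Weiss)
E.g. (1,2,2,4,3) → sorted (1,2,2,3,4): b_i ≤ i ∀i, a PF.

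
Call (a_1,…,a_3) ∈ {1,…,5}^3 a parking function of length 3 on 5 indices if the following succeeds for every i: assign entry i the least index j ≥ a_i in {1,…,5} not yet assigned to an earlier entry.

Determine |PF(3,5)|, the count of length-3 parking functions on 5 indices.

108

#PF = (5−3+1)·(5+1)^(3−1) = 3 · 36 = 108
Check (1,3,1) → sorted (1,1,3): b_i ≤ 2+i ∀i, a PF.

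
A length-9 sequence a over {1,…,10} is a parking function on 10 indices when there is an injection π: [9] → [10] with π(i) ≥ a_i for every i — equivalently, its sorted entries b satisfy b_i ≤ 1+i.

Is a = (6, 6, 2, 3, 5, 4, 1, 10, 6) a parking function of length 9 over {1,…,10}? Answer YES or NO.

Rearranged: b = (1, 2, 3, 4, 5, 6, 6, 6, 10).
  b_1=1 ≤ 2
  b_2=2 ≤ 3
  b_3=3 ≤ 4
  b_4=4 ≤ 5
  b_5=5 ≤ 6
  b_6=6 ≤ 7
  b_7=6 ≤ 8
  b_8=6 ≤ 9
  b_9=10 ≤ 10
All bounds hold ⇒ YES

YES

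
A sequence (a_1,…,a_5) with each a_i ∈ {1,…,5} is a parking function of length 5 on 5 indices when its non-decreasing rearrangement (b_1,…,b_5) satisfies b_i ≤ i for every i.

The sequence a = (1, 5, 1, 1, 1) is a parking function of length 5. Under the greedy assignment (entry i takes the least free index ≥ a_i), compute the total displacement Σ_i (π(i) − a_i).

6

Σπ = 5·6/2 = 15 (π permutes [5]); Σa = 1+5+1+1+1 = 9; disp = 15−9 = 6.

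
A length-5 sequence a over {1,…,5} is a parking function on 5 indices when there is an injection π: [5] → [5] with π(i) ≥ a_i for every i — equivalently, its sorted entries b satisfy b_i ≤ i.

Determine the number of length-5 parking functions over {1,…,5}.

1296

|PF(5,5)| = (5+1−5)·(5+1)^{5−1} = 1 · 1296 = 1296 (Konheim–Weiss)
Example (3,1,2,3,3) → sorted (1,2,3,3,3): b_i ≤ i ∀i, a PF.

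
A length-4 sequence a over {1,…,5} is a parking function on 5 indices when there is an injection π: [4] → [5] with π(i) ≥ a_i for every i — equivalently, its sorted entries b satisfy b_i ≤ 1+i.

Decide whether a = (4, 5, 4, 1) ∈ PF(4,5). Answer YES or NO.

Sorted: b = (1, 4, 4, 5).
  b_1=1 ≤ 2
  b_2=4 > 3
  fails at i=2 ⇒ NO

NO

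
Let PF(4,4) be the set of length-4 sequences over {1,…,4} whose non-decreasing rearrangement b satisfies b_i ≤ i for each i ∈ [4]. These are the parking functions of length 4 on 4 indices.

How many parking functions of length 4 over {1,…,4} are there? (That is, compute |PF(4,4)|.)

125

Count = (4+1−4)·(4+1)^{4−1} = 1×125 = 125
Example (1,3,1,1) → sorted (1,1,1,3): b_i ≤ i ∀i, a PF.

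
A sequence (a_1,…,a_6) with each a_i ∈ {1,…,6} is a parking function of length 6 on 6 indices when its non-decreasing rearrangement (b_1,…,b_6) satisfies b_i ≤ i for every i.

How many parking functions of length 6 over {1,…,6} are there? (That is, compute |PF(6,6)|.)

|PF| = (6+1−6)·(6+1)^{6−1} = 1·16807 = 16807 (Pollak)
One tuple (1,3,1,4,6,5) → sorted (1,1,3,4,5,6): b_i ≤ i ∀i, a PF.

16807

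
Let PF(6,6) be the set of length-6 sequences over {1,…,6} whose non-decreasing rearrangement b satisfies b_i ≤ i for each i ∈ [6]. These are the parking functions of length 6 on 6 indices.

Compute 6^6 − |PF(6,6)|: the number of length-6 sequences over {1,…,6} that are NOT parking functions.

29849

#PF = (7−6)·7^(6−1) = 1 · 16807 = 16807 (Pollak)
Example (4,1,6,4,2,6) → sorted (1,2,4,4,6,6): b_3=4>3, not a PF.
6^6 − 16807 = 46656 − 16807 = 29849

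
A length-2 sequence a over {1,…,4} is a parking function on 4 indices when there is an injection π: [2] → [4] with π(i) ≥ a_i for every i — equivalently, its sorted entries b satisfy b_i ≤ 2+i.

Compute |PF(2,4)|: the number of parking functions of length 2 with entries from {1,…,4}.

|PF| = (5−2)·5^(2−1) = 3 · 5 = 15
Check (1,2) → sorted (1,2): b_i ≤ 2+i ∀i, a PF.

15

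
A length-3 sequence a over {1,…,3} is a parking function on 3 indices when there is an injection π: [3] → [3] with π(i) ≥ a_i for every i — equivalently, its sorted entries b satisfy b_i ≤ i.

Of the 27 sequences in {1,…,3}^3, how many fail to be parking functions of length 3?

|PF| = 1·4^2 = 1·16 = 16 (Konheim–Weiss)
Example (3,2,2) → sorted (2,2,3): b_1=2>1, not a PF.
Total 27; non-PF = 27−16 = 11

11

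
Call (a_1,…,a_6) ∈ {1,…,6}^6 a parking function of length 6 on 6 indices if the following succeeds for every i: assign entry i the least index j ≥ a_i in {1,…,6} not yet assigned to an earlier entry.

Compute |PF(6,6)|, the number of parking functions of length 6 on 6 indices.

16807

|PF| = (6+1−6)·(6+1)^{6−1} = 1·16807 = 16807
One tuple (2,6,2,1,2,1) → sorted (1,1,2,2,2,6): b_i ≤ i ∀i, a PF.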